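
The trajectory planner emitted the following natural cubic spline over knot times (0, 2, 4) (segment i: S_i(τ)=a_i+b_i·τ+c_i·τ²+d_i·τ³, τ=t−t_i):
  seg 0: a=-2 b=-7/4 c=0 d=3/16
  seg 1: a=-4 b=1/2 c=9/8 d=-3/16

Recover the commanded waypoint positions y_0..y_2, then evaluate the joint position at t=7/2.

y_0 = S_0(0) = a_0 = -2
y_1 = S_1(0) = a_1 = -4
y_2 = S_1(2) = 0
t_q=7/2 is in segment 1 (τ=3/2); S_1(τ)=-173/128

y_0=-2 y_1=-4 y_2=0
S(7/2) = -173/128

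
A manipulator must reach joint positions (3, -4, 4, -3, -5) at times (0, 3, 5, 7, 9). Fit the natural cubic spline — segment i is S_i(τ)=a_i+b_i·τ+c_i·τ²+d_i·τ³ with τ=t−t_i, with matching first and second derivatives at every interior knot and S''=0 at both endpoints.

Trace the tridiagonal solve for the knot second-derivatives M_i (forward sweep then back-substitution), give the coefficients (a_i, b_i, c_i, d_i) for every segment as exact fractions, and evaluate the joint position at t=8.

Δ: Δ0=-7/3, Δ1=4, Δ2=-7/2, Δ3=-1
row 1: diag=10, rhs=38; c'=1/5, d'=19/5
row 2: denom=8−2·1/5=38/5; d'=(-45−2·19/5)/(38/5)=-263/38
row 3: denom=8−2·5/19=142/19; d'=(15−2·-263/38)/(142/19)=274/71
back: M3=274/71
back: M2=-263/38−5/19·274/71=-1127/142
back: M1=19/5−1/5·-1127/142=765/142
M: M0=0, M1=765/142, M2=-1127/142, M3=274/71, M4=0
seg 0: a=3, c=M0/2=0, d=(M1−M0)/(6·3)=85/284, b=Δ0−h0·(2M0+M1)/6=-4283/852
seg 1: a=-4, c=M1/2=765/284, d=(M2−M1)/(6·2)=-473/426, b=Δ1−h1·(2M1+M2)/6=1301/426
seg 2: a=4, c=M2/2=-1127/284, d=(M3−M2)/(6·2)=1675/1704, b=Δ2−h2·(2M2+M3)/6=215/426
seg 3: a=-3, c=M3/2=137/71, d=(M4−M3)/(6·2)=-137/426, b=Δ3−h3·(2M3+M4)/6=-761/213
t_q=8 → seg 3, τ=1; S=-3+-761/213·τ+137/71·τ²+-137/426·τ³=-705/142

  seg 0: a=3 b=-4283/852 c=0 d=85/284
  seg 1: a=-4 b=1301/426 c=765/284 d=-473/426
  seg 2: a=4 b=215/426 c=-1127/284 d=1675/1704
  seg 3: a=-3 b=-761/213 c=137/71 d=-137/426
S(8) = -705/142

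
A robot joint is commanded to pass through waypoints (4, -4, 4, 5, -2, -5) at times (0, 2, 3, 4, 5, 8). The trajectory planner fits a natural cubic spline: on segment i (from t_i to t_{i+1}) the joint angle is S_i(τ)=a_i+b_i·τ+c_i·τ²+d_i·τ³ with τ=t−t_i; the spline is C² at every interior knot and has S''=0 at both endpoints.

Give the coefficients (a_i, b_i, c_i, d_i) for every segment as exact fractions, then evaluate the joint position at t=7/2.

  seg 0: a=4 b=-302/35 c=0 d=81/70
  seg 1: a=-4 b=184/35 c=243/35 d=-21/5
  seg 2: a=4 b=229/35 c=-198/35 d=4/35
  seg 3: a=5 b=-31/7 c=-186/35 d=96/35
  seg 4: a=-2 b=-239/35 c=102/35 d=-34/105
S(7/2) = 411/70

Δ: Δ0=-4, Δ1=8, Δ2=1, Δ3=-7, Δ4=-1
row 1: diag=6, rhs=72; c'=1/6, d'=12
row 2: denom=4−1·1/6=23/6; d'=(-42−1·12)/(23/6)=-324/23
row 3: denom=4−1·6/23=86/23; d'=(-48−1·-324/23)/(86/23)=-390/43
row 4: denom=8−1·23/86=665/86; d'=(36−1·-390/43)/(665/86)=204/35
back: M4=204/35
back: M3=-390/43−23/86·204/35=-372/35
back: M2=-324/23−6/23·-372/35=-396/35
back: M1=12−1/6·-396/35=486/35
M: M0=0, M1=486/35, M2=-396/35, M3=-372/35, M4=204/35, M5=0
seg 0: a=4, c=M0/2=0, d=(M1−M0)/(6·2)=81/70, b=Δ0−h0·(2M0+M1)/6=-302/35
seg 1: a=-4, c=M1/2=243/35, d=(M2−M1)/(6·1)=-21/5, b=Δ1−h1·(2M1+M2)/6=184/35
seg 2: a=4, c=M2/2=-198/35, d=(M3−M2)/(6·1)=4/35, b=Δ2−h2·(2M2+M3)/6=229/35
seg 3: a=5, c=M3/2=-186/35, d=(M4−M3)/(6·1)=96/35, b=Δ3−h3·(2M3+M4)/6=-31/7
seg 4: a=-2, c=M4/2=102/35, d=(M5−M4)/(6·3)=-34/105, b=Δ4−h4·(2M4+M5)/6=-239/35
t_q=7/2 → seg 2, τ=1/2; S=4+229/35·τ+-198/35·τ²+4/35·τ³=411/70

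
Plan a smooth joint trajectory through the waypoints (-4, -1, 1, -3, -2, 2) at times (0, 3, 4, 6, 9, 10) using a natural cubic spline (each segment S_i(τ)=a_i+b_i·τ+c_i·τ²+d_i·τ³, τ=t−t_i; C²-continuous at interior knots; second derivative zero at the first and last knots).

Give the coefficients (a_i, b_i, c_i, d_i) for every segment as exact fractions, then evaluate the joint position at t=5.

  seg 0: a=-4 b=77/237 c=0 d=160/2133
  seg 1: a=-1 b=557/237 c=160/237 d=-81/79
  seg 2: a=1 b=148/237 c=-569/237 d=43/79
  seg 3: a=-3 b=-580/237 c=205/237 d=44/2133
  seg 4: a=-2 b=782/237 c=83/79 d=-83/237
S(5) = -55/237

Δ: Δ0=1, Δ1=2, Δ2=-2, Δ3=1/3, Δ4=4
row 1: diag=8, rhs=6; c'=1/8, d'=3/4
row 2: denom=6−1·1/8=47/8; d'=(-24−1·3/4)/(47/8)=-198/47
row 3: denom=10−2·16/47=438/47; d'=(14−2·-198/47)/(438/47)=527/219
row 4: denom=8−3·47/146=1027/146; d'=(22−3·527/219)/(1027/146)=166/79
back: M4=166/79
back: M3=527/219−47/146·166/79=410/237
back: M2=-198/47−16/47·410/237=-1138/237
back: M1=3/4−1/8·-1138/237=320/237
M: M0=0, M1=320/237, M2=-1138/237, M3=410/237, M4=166/79, M5=0
seg 0: a=-4, c=M0/2=0, d=(M1−M0)/(6·3)=160/2133, b=Δ0−h0·(2M0+M1)/6=77/237
seg 1: a=-1, c=M1/2=160/237, d=(M2−M1)/(6·1)=-81/79, b=Δ1−h1·(2M1+M2)/6=557/237
seg 2: a=1, c=M2/2=-569/237, d=(M3−M2)/(6·2)=43/79, b=Δ2−h2·(2M2+M3)/6=148/237
seg 3: a=-3, c=M3/2=205/237, d=(M4−M3)/(6·3)=44/2133, b=Δ3−h3·(2M3+M4)/6=-580/237
seg 4: a=-2, c=M4/2=83/79, d=(M5−M4)/(6·1)=-83/237, b=Δ4−h4·(2M4+M5)/6=782/237
t_q=5 → seg 2, τ=1; S=1+148/237·τ+-569/237·τ²+43/79·τ³=-55/237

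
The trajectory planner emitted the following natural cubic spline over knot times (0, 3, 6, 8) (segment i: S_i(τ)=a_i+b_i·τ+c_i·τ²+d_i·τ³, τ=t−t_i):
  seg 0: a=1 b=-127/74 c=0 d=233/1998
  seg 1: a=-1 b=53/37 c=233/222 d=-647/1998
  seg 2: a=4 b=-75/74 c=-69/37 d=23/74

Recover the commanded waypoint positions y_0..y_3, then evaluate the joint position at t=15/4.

y_0=1 y_1=-1 y_2=4 y_3=-3
S(15/4) = 2501/4736

y_0 = S_0(0) = a_0 = 1
y_1 = S_1(0) = a_1 = -1
y_2 = S_2(0) = a_2 = 4
y_3 = S_2(2) = -3
t_q=15/4 is in segment 1 (τ=3/4); S_1(τ)=2501/4736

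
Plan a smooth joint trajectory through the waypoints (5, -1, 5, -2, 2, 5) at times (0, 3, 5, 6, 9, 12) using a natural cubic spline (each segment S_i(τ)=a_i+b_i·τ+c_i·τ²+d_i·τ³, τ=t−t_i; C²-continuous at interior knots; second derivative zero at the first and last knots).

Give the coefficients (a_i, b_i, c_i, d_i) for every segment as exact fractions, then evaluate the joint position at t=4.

  seg 0: a=5 b=-1915/396 c=0 d=1123/3564
  seg 1: a=-1 b=727/198 c=1123/396 d=-157/99
  seg 2: a=5 b=-265/66 c=-2645/396 d=133/36
  seg 3: a=-2 b=-2491/396 c=436/99 d=-2213/3564
  seg 4: a=2 b=667/198 c=-469/396 d=469/3564
S(4) = 1553/396

Δ: Δ0=-2, Δ1=3, Δ2=-7, Δ3=4/3, Δ4=1
row 1: diag=10, rhs=30; c'=1/5, d'=3
row 2: denom=6−2·1/5=28/5; d'=(-60−2·3)/(28/5)=-165/14
row 3: denom=8−1·5/28=219/28; d'=(50−1·-165/14)/(219/28)=1730/219
row 4: denom=12−3·28/73=792/73; d'=(-2−3·1730/219)/(792/73)=-469/198
back: M4=-469/198
back: M3=1730/219−28/73·-469/198=872/99
back: M2=-165/14−5/28·872/99=-2645/198
back: M1=3−1/5·-2645/198=1123/198
M: M0=0, M1=1123/198, M2=-2645/198, M3=872/99, M4=-469/198, M5=0
seg 0: a=5, c=M0/2=0, d=(M1−M0)/(6·3)=1123/3564, b=Δ0−h0·(2M0+M1)/6=-1915/396
seg 1: a=-1, c=M1/2=1123/396, d=(M2−M1)/(6·2)=-157/99, b=Δ1−h1·(2M1+M2)/6=727/198
seg 2: a=5, c=M2/2=-2645/396, d=(M3−M2)/(6·1)=133/36, b=Δ2−h2·(2M2+M3)/6=-265/66
seg 3: a=-2, c=M3/2=436/99, d=(M4−M3)/(6·3)=-2213/3564, b=Δ3−h3·(2M3+M4)/6=-2491/396
seg 4: a=2, c=M4/2=-469/396, d=(M5−M4)/(6·3)=469/3564, b=Δ4−h4·(2M4+M5)/6=667/198
t_q=4 → seg 1, τ=1; S=-1+727/198·τ+1123/396·τ²+-157/99·τ³=1553/396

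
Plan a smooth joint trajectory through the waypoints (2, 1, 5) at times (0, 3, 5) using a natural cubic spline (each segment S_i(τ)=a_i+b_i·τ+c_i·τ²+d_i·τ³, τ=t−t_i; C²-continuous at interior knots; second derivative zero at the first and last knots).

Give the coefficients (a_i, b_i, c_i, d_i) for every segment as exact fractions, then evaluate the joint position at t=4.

  seg 0: a=2 b=-31/30 c=0 d=7/90
  seg 1: a=1 b=16/15 c=7/10 d=-7/60
S(4) = 53/20

Δ: Δ0=-1/3, Δ1=2
row 1: diag=10, rhs=14; c'=1/5, d'=7/5
back: M1=7/5
M: M0=0, M1=7/5, M2=0
seg 0: a=2, c=M0/2=0, d=(M1−M0)/(6·3)=7/90, b=Δ0−h0·(2M0+M1)/6=-31/30
seg 1: a=1, c=M1/2=7/10, d=(M2−M1)/(6·2)=-7/60, b=Δ1−h1·(2M1+M2)/6=16/15
t_q=4 → seg 1, τ=1; S=1+16/15·τ+7/10·τ²+-7/60·τ³=53/20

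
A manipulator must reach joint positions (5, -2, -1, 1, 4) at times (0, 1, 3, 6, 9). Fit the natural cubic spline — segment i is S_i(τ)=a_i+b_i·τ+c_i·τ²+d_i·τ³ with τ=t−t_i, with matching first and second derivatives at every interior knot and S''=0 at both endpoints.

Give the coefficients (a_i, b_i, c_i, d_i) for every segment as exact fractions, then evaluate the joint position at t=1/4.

Δ: Δ0=-7, Δ1=1/2, Δ2=2/3, Δ3=1
row 1: diag=6, rhs=45; c'=1/3, d'=15/2
row 2: denom=10−2·1/3=28/3; d'=(1−2·15/2)/(28/3)=-3/2
row 3: denom=12−3·9/28=309/28; d'=(2−3·-3/2)/(309/28)=182/309
back: M3=182/309
back: M2=-3/2−9/28·182/309=-174/103
back: M1=15/2−1/3·-174/103=1661/206
M: M0=0, M1=1661/206, M2=-174/103, M3=182/309, M4=0
seg 0: a=5, c=M0/2=0, d=(M1−M0)/(6·1)=1661/1236, b=Δ0−h0·(2M0+M1)/6=-10313/1236
seg 1: a=-2, c=M1/2=1661/412, d=(M2−M1)/(6·2)=-2009/2472, b=Δ1−h1·(2M1+M2)/6=-2665/618
seg 2: a=-1, c=M2/2=-87/103, d=(M3−M2)/(6·3)=352/2781, b=Δ2−h2·(2M2+M3)/6=637/309
seg 3: a=1, c=M3/2=91/309, d=(M4−M3)/(6·3)=-91/2781, b=Δ3−h3·(2M3+M4)/6=127/309
t_q=1/4 → seg 0, τ=1/4; S=5+-10313/1236·τ+0·τ²+1661/1236·τ³=77391/26368

  seg 0: a=5 b=-10313/1236 c=0 d=1661/1236
  seg 1: a=-2 b=-2665/618 c=1661/412 d=-2009/2472
  seg 2: a=-1 b=637/309 c=-87/103 d=352/2781
  seg 3: a=1 b=127/309 c=91/309 d=-91/2781
S(1/4) = 77391/26368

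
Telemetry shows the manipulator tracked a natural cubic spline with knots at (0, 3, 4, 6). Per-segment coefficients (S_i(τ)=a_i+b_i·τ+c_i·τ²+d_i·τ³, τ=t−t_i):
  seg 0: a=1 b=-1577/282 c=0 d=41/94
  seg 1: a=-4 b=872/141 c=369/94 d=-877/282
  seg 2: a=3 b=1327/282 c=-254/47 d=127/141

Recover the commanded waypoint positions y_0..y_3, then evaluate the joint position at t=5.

y_0 = S_0(0) = a_0 = 1
y_1 = S_1(0) = a_1 = -4
y_2 = S_2(0) = a_2 = 3
y_3 = S_2(2) = -2
t_q=5 is in segment 2 (τ=1); S_2(τ)=301/94

y_0=1 y_1=-4 y_2=3 y_3=-2
S(5) = 301/94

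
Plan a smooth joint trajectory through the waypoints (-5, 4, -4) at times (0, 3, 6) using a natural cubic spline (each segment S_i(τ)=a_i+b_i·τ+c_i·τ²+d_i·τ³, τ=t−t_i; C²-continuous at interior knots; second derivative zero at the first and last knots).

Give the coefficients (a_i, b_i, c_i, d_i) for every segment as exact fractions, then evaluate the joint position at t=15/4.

  seg 0: a=-5 b=53/12 c=0 d=-17/108
  seg 1: a=4 b=1/6 c=-17/12 d=17/108
S(15/4) = 869/256

Δ: Δ0=3, Δ1=-8/3
row 1: diag=12, rhs=-34; c'=1/4, d'=-17/6
back: M1=-17/6
M: M0=0, M1=-17/6, M2=0
seg 0: a=-5, c=M0/2=0, d=(M1−M0)/(6·3)=-17/108, b=Δ0−h0·(2M0+M1)/6=53/12
seg 1: a=4, c=M1/2=-17/12, d=(M2−M1)/(6·3)=17/108, b=Δ1−h1·(2M1+M2)/6=1/6
t_q=15/4 → seg 1, τ=3/4; S=4+1/6·τ+-17/12·τ²+17/108·τ³=869/256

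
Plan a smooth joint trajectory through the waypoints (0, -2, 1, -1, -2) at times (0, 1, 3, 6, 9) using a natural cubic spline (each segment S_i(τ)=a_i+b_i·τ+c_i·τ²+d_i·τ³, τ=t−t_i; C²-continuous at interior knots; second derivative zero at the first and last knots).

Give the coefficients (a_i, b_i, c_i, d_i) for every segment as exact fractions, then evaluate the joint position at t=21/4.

  seg 0: a=0 b=-1119/412 c=0 d=295/412
  seg 1: a=-2 b=-117/206 c=885/412 d=-459/824
  seg 2: a=1 b=138/103 c=-123/103 d=487/2781
  seg 3: a=-1 b=-113/103 c=118/309 d=-118/2781
S(21/4) = -239/6592

Δ: Δ0=-2, Δ1=3/2, Δ2=-2/3, Δ3=-1/3
row 1: diag=6, rhs=21; c'=1/3, d'=7/2
row 2: denom=10−2·1/3=28/3; d'=(-13−2·7/2)/(28/3)=-15/7
row 3: denom=12−3·9/28=309/28; d'=(2−3·-15/7)/(309/28)=236/309
back: M3=236/309
back: M2=-15/7−9/28·236/309=-246/103
back: M1=7/2−1/3·-246/103=885/206
M: M0=0, M1=885/206, M2=-246/103, M3=236/309, M4=0
seg 0: a=0, c=M0/2=0, d=(M1−M0)/(6·1)=295/412, b=Δ0−h0·(2M0+M1)/6=-1119/412
seg 1: a=-2, c=M1/2=885/412, d=(M2−M1)/(6·2)=-459/824, b=Δ1−h1·(2M1+M2)/6=-117/206
seg 2: a=1, c=M2/2=-123/103, d=(M3−M2)/(6·3)=487/2781, b=Δ2−h2·(2M2+M3)/6=138/103
seg 3: a=-1, c=M3/2=118/309, d=(M4−M3)/(6·3)=-118/2781, b=Δ3−h3·(2M3+M4)/6=-113/103
t_q=21/4 → seg 2, τ=9/4; S=1+138/103·τ+-123/103·τ²+487/2781·τ³=-239/6592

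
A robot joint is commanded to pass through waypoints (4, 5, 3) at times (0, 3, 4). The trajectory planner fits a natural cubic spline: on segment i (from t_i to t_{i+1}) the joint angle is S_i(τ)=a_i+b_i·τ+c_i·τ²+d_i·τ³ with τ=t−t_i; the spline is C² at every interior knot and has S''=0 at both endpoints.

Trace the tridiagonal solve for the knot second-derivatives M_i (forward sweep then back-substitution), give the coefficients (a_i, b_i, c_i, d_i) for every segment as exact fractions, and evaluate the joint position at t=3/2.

  seg 0: a=4 b=29/24 c=0 d=-7/72
  seg 1: a=5 b=-17/12 c=-7/8 d=7/24
S(3/2) = 351/64

Δ: Δ0=1/3, Δ1=-2
row 1: diag=8, rhs=-14; c'=1/8, d'=-7/4
back: M1=-7/4
M: M0=0, M1=-7/4, M2=0
seg 0: a=4, c=M0/2=0, d=(M1−M0)/(6·3)=-7/72, b=Δ0−h0·(2M0+M1)/6=29/24
seg 1: a=5, c=M1/2=-7/8, d=(M2−M1)/(6·1)=7/24, b=Δ1−h1·(2M1+M2)/6=-17/12
t_q=3/2 → seg 0, τ=3/2; S=4+29/24·τ+0·τ²+-7/72·τ³=351/64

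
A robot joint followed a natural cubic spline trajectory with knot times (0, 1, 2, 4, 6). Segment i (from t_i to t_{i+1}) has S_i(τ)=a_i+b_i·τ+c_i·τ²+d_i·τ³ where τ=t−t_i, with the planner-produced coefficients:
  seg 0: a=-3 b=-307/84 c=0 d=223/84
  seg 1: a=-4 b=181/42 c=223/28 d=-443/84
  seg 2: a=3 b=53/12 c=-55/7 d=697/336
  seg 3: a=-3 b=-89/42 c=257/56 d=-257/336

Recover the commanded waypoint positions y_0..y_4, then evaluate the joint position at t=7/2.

y_0 = S_0(0) = a_0 = -3
y_1 = S_1(0) = a_1 = -4
y_2 = S_2(0) = a_2 = 3
y_3 = S_3(0) = a_3 = -3
y_4 = S_3(2) = 5
t_q=7/2 is in segment 2 (τ=3/2); S_2(τ)=-943/896

y_0=-3 y_1=-4 y_2=3 y_3=-3 y_4=5
S(7/2) = -943/896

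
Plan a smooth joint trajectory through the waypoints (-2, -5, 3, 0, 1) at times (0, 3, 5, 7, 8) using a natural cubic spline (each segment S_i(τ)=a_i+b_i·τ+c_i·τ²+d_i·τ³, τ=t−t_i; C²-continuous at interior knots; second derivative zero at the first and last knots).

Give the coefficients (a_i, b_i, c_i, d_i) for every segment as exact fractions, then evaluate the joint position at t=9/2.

  seg 0: a=-2 b=-163/52 c=0 d=37/156
  seg 1: a=-5 b=85/26 c=111/52 d=-23/26
  seg 2: a=3 b=31/26 c=-165/52 d=95/104
  seg 3: a=0 b=-7/13 c=30/13 d=-10/13
S(9/2) = 179/104

Δ: Δ0=-1, Δ1=4, Δ2=-3/2, Δ3=1
row 1: diag=10, rhs=30; c'=1/5, d'=3
row 2: denom=8−2·1/5=38/5; d'=(-33−2·3)/(38/5)=-195/38
row 3: denom=6−2·5/19=104/19; d'=(15−2·-195/38)/(104/19)=60/13
back: M3=60/13
back: M2=-195/38−5/19·60/13=-165/26
back: M1=3−1/5·-165/26=111/26
M: M0=0, M1=111/26, M2=-165/26, M3=60/13, M4=0
seg 0: a=-2, c=M0/2=0, d=(M1−M0)/(6·3)=37/156, b=Δ0−h0·(2M0+M1)/6=-163/52
seg 1: a=-5, c=M1/2=111/52, d=(M2−M1)/(6·2)=-23/26, b=Δ1−h1·(2M1+M2)/6=85/26
seg 2: a=3, c=M2/2=-165/52, d=(M3−M2)/(6·2)=95/104, b=Δ2−h2·(2M2+M3)/6=31/26
seg 3: a=0, c=M3/2=30/13, d=(M4−M3)/(6·1)=-10/13, b=Δ3−h3·(2M3+M4)/6=-7/13
t_q=9/2 → seg 1, τ=3/2; S=-5+85/26·τ+111/52·τ²+-23/26·τ³=179/104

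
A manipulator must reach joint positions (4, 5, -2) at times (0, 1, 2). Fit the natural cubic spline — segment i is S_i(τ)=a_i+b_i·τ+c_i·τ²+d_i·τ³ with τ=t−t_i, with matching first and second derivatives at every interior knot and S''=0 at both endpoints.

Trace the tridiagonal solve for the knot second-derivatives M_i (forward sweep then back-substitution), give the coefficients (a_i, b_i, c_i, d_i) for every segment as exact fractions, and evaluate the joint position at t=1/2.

  seg 0: a=4 b=3 c=0 d=-2
  seg 1: a=5 b=-3 c=-6 d=2
S(1/2) = 21/4

Δ: Δ0=1, Δ1=-7
row 1: diag=4, rhs=-48; c'=1/4, d'=-12
back: M1=-12
M: M0=0, M1=-12, M2=0
seg 0: a=4, c=M0/2=0, d=(M1−M0)/(6·1)=-2, b=Δ0−h0·(2M0+M1)/6=3
seg 1: a=5, c=M1/2=-6, d=(M2−M1)/(6·1)=2, b=Δ1−h1·(2M1+M2)/6=-3
t_q=1/2 → seg 0, τ=1/2; S=4+3·τ+0·τ²+-2·τ³=21/4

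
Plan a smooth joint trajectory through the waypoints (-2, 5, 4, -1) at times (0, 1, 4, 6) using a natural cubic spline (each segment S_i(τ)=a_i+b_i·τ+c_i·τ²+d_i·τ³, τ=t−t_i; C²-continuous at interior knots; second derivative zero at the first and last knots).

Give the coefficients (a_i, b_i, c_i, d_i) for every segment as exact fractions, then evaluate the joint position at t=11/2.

Δ: Δ0=7, Δ1=-1/3, Δ2=-5/2
row 1: diag=8, rhs=-44; c'=3/8, d'=-11/2
row 2: denom=10−3·3/8=71/8; d'=(-13−3·-11/2)/(71/8)=28/71
back: M2=28/71
back: M1=-11/2−3/8·28/71=-401/71
M: M0=0, M1=-401/71, M2=28/71, M3=0
seg 0: a=-2, c=M0/2=0, d=(M1−M0)/(6·1)=-401/426, b=Δ0−h0·(2M0+M1)/6=3383/426
seg 1: a=5, c=M1/2=-401/142, d=(M2−M1)/(6·3)=143/426, b=Δ1−h1·(2M1+M2)/6=1090/213
seg 2: a=4, c=M2/2=14/71, d=(M3−M2)/(6·2)=-7/213, b=Δ2−h2·(2M2+M3)/6=-1177/426
t_q=11/2 → seg 2, τ=3/2; S=4+-1177/426·τ+14/71·τ²+-7/213·τ³=107/568

  seg 0: a=-2 b=3383/426 c=0 d=-401/426
  seg 1: a=5 b=1090/213 c=-401/142 d=143/426
  seg 2: a=4 b=-1177/426 c=14/71 d=-7/213
S(11/2) = 107/568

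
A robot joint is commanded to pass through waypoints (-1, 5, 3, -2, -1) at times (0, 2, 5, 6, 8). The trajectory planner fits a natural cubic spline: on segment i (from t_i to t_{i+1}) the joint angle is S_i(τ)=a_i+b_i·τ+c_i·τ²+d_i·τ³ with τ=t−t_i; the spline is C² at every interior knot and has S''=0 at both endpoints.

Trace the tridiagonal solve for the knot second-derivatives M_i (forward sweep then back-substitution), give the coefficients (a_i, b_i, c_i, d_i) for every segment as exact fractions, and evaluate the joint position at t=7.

Δ: Δ0=3, Δ1=-2/3, Δ2=-5, Δ3=1/2
row 1: diag=10, rhs=-22; c'=3/10, d'=-11/5
row 2: denom=8−3·3/10=71/10; d'=(-26−3·-11/5)/(71/10)=-194/71
row 3: denom=6−1·10/71=416/71; d'=(33−1·-194/71)/(416/71)=2537/416
back: M3=2537/416
back: M2=-194/71−10/71·2537/416=-747/208
back: M1=-11/5−3/10·-747/208=-467/416
M: M0=0, M1=-467/416, M2=-747/208, M3=2537/416, M4=0
seg 0: a=-1, c=M0/2=0, d=(M1−M0)/(6·2)=-467/4992, b=Δ0−h0·(2M0+M1)/6=4211/1248
seg 1: a=5, c=M1/2=-467/832, d=(M2−M1)/(6·3)=-79/576, b=Δ1−h1·(2M1+M2)/6=1405/624
seg 2: a=3, c=M2/2=-747/416, d=(M3−M2)/(6·1)=4031/2496, b=Δ2−h2·(2M2+M3)/6=-12029/2496
seg 3: a=-2, c=M3/2=2537/832, d=(M4−M3)/(6·2)=-2537/4992, b=Δ3−h3·(2M3+M4)/6=-2225/624
t_q=7 → seg 3, τ=1; S=-2+-2225/624·τ+2537/832·τ²+-2537/4992·τ³=-5033/1664

  seg 0: a=-1 b=4211/1248 c=0 d=-467/4992
  seg 1: a=5 b=1405/624 c=-467/832 d=-79/576
  seg 2: a=3 b=-12029/2496 c=-747/416 d=4031/2496
  seg 3: a=-2 b=-2225/624 c=2537/832 d=-2537/4992
S(7) = -5033/1664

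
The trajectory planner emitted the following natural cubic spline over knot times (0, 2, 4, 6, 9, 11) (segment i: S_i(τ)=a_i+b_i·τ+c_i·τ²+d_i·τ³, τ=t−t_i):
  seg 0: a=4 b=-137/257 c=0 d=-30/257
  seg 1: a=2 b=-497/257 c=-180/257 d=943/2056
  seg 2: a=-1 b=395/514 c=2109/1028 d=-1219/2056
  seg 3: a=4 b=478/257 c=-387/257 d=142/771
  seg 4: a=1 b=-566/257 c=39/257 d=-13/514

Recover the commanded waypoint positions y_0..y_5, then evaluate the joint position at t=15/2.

y_0=4 y_1=2 y_2=-1 y_3=4 y_4=1 y_5=-3
S(15/2) = 1034/257

y_0 = S_0(0) = a_0 = 4
y_1 = S_1(0) = a_1 = 2
y_2 = S_2(0) = a_2 = -1
y_3 = S_3(0) = a_3 = 4
y_4 = S_4(0) = a_4 = 1
y_5 = S_4(2) = -3
t_q=15/2 is in segment 3 (τ=3/2); S_3(τ)=1034/257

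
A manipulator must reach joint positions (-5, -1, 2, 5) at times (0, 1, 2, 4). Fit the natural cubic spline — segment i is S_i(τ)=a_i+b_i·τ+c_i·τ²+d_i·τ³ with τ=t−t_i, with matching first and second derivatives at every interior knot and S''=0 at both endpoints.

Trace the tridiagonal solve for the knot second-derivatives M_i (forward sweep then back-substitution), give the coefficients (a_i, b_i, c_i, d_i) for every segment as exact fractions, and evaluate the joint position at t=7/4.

Δ: Δ0=4, Δ1=3, Δ2=3/2
row 1: diag=4, rhs=-6; c'=1/4, d'=-3/2
row 2: denom=6−1·1/4=23/4; d'=(-9−1·-3/2)/(23/4)=-30/23
back: M2=-30/23
back: M1=-3/2−1/4·-30/23=-27/23
M: M0=0, M1=-27/23, M2=-30/23, M3=0
seg 0: a=-5, c=M0/2=0, d=(M1−M0)/(6·1)=-9/46, b=Δ0−h0·(2M0+M1)/6=193/46
seg 1: a=-1, c=M1/2=-27/46, d=(M2−M1)/(6·1)=-1/46, b=Δ1−h1·(2M1+M2)/6=83/23
seg 2: a=2, c=M2/2=-15/23, d=(M3−M2)/(6·2)=5/46, b=Δ2−h2·(2M2+M3)/6=109/46
t_q=7/4 → seg 1, τ=3/4; S=-1+83/23·τ+-27/46·τ²+-1/46·τ³=175/128

  seg 0: a=-5 b=193/46 c=0 d=-9/46
  seg 1: a=-1 b=83/23 c=-27/46 d=-1/46
  seg 2: a=2 b=109/46 c=-15/23 d=5/46
S(7/4) = 175/128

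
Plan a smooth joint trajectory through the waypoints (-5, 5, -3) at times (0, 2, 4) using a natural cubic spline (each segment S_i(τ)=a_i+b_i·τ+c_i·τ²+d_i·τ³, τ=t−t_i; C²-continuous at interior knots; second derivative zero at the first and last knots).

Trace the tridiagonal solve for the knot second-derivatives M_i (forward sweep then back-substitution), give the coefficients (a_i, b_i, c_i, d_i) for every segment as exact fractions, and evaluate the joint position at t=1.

Δ: Δ0=5, Δ1=-4
row 1: diag=8, rhs=-54; c'=1/4, d'=-27/4
back: M1=-27/4
M: M0=0, M1=-27/4, M2=0
seg 0: a=-5, c=M0/2=0, d=(M1−M0)/(6·2)=-9/16, b=Δ0−h0·(2M0+M1)/6=29/4
seg 1: a=5, c=M1/2=-27/8, d=(M2−M1)/(6·2)=9/16, b=Δ1−h1·(2M1+M2)/6=1/2
t_q=1 → seg 0, τ=1; S=-5+29/4·τ+0·τ²+-9/16·τ³=27/16

  seg 0: a=-5 b=29/4 c=0 d=-9/16
  seg 1: a=5 b=1/2 c=-27/8 d=9/16
S(1) = 27/16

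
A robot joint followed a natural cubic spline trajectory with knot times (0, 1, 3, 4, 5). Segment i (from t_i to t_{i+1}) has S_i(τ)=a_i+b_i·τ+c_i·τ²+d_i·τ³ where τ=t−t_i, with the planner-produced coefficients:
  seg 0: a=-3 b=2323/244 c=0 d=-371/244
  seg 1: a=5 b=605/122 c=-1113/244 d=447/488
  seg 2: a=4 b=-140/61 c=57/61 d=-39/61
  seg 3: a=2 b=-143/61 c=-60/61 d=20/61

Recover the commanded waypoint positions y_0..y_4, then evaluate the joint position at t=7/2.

y_0 = S_0(0) = a_0 = -3
y_1 = S_1(0) = a_1 = 5
y_2 = S_2(0) = a_2 = 4
y_3 = S_3(0) = a_3 = 2
y_4 = S_3(1) = -1
t_q=7/2 is in segment 2 (τ=1/2); S_2(τ)=1467/488

y_0=-3 y_1=5 y_2=4 y_3=2 y_4=-1
S(7/2) = 1467/488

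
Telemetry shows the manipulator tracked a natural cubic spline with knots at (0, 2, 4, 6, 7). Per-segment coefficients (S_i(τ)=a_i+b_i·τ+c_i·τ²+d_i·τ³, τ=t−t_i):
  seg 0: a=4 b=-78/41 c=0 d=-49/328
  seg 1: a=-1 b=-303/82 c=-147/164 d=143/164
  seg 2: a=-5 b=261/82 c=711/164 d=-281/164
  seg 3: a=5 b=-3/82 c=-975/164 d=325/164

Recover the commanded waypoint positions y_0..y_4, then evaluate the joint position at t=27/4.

y_0=4 y_1=-1 y_2=-5 y_3=5 y_4=1
S(27/4) = 25867/10496

y_0 = S_0(0) = a_0 = 4
y_1 = S_1(0) = a_1 = -1
y_2 = S_2(0) = a_2 = -5
y_3 = S_3(0) = a_3 = 5
y_4 = S_3(1) = 1
t_q=27/4 is in segment 3 (τ=3/4); S_3(τ)=25867/10496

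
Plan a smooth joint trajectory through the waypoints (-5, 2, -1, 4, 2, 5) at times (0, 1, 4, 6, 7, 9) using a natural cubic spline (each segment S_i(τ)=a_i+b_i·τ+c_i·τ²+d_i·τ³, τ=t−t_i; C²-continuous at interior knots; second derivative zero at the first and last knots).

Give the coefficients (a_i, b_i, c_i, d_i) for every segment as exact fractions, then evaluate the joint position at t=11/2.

  seg 0: a=-5 b=38419/4586 c=0 d=-6317/4586
  seg 1: a=2 b=9734/2293 c=-18951/4586 d=10933/13758
  seg 2: a=-1 b=4159/4586 c=6924/2293 d=-10195/9172
  seg 3: a=4 b=-1619/4586 c=-16737/4586 d=4592/2293
  seg 4: a=2 b=-7541/4586 c=10815/4586 d=-3605/9172
S(11/2) = 249703/73376

Δ: Δ0=7, Δ1=-1, Δ2=5/2, Δ3=-2, Δ4=3/2
row 1: diag=8, rhs=-48; c'=3/8, d'=-6
row 2: denom=10−3·3/8=71/8; d'=(21−3·-6)/(71/8)=312/71
row 3: denom=6−2·16/71=394/71; d'=(-27−2·312/71)/(394/71)=-2541/394
row 4: denom=6−1·71/394=2293/394; d'=(21−1·-2541/394)/(2293/394)=10815/2293
back: M4=10815/2293
back: M3=-2541/394−71/394·10815/2293=-16737/2293
back: M2=312/71−16/71·-16737/2293=13848/2293
back: M1=-6−3/8·13848/2293=-18951/2293
M: M0=0, M1=-18951/2293, M2=13848/2293, M3=-16737/2293, M4=10815/2293, M5=0
seg 0: a=-5, c=M0/2=0, d=(M1−M0)/(6·1)=-6317/4586, b=Δ0−h0·(2M0+M1)/6=38419/4586
seg 1: a=2, c=M1/2=-18951/4586, d=(M2−M1)/(6·3)=10933/13758, b=Δ1−h1·(2M1+M2)/6=9734/2293
seg 2: a=-1, c=M2/2=6924/2293, d=(M3−M2)/(6·2)=-10195/9172, b=Δ2−h2·(2M2+M3)/6=4159/4586
seg 3: a=4, c=M3/2=-16737/4586, d=(M4−M3)/(6·1)=4592/2293, b=Δ3−h3·(2M3+M4)/6=-1619/4586
seg 4: a=2, c=M4/2=10815/4586, d=(M5−M4)/(6·2)=-3605/9172, b=Δ4−h4·(2M4+M5)/6=-7541/4586
t_q=11/2 → seg 2, τ=3/2; S=-1+4159/4586·τ+6924/2293·τ²+-10195/9172·τ³=249703/73376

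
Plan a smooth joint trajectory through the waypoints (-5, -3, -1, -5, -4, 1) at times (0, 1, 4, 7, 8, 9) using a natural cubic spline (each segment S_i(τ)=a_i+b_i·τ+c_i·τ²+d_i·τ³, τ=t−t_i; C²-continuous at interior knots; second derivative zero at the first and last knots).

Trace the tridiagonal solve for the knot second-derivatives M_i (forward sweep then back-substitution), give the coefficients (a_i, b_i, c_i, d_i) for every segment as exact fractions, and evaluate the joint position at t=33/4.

  seg 0: a=-5 b=5032/2409 c=0 d=-214/2409
  seg 1: a=-3 b=4390/2409 c=-214/803 d=-26/657
  seg 2: a=-1 b=-2036/2409 c=-500/803 d=1108/7227
  seg 3: a=-5 b=-1064/2409 c=608/803 d=1649/2409
  seg 4: a=-4 b=7531/2409 c=2257/803 d=-2257/2409
S(33/4) = -157127/51392

Δ: Δ0=2, Δ1=2/3, Δ2=-4/3, Δ3=1, Δ4=5
row 1: diag=8, rhs=-8; c'=3/8, d'=-1
row 2: denom=12−3·3/8=87/8; d'=(-12−3·-1)/(87/8)=-24/29
row 3: denom=8−3·8/29=208/29; d'=(14−3·-24/29)/(208/29)=239/104
row 4: denom=4−1·29/208=803/208; d'=(24−1·239/104)/(803/208)=4514/803
back: M4=4514/803
back: M3=239/104−29/208·4514/803=1216/803
back: M2=-24/29−8/29·1216/803=-1000/803
back: M1=-1−3/8·-1000/803=-428/803
M: M0=0, M1=-428/803, M2=-1000/803, M3=1216/803, M4=4514/803, M5=0
seg 0: a=-5, c=M0/2=0, d=(M1−M0)/(6·1)=-214/2409, b=Δ0−h0·(2M0+M1)/6=5032/2409
seg 1: a=-3, c=M1/2=-214/803, d=(M2−M1)/(6·3)=-26/657, b=Δ1−h1·(2M1+M2)/6=4390/2409
seg 2: a=-1, c=M2/2=-500/803, d=(M3−M2)/(6·3)=1108/7227, b=Δ2−h2·(2M2+M3)/6=-2036/2409
seg 3: a=-5, c=M3/2=608/803, d=(M4−M3)/(6·1)=1649/2409, b=Δ3−h3·(2M3+M4)/6=-1064/2409
seg 4: a=-4, c=M4/2=2257/803, d=(M5−M4)/(6·1)=-2257/2409, b=Δ4−h4·(2M4+M5)/6=7531/2409
t_q=33/4 → seg 4, τ=1/4; S=-4+7531/2409·τ+2257/803·τ²+-2257/2409·τ³=-157127/51392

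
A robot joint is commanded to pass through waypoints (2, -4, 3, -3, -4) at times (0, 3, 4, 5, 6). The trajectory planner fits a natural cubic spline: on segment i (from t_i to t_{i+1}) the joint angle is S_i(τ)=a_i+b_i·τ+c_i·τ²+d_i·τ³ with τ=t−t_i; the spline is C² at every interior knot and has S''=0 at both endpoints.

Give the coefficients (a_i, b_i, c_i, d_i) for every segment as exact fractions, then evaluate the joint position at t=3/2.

  seg 0: a=2 b=-202/29 c=0 d=16/29
  seg 1: a=-4 b=230/29 c=144/29 d=-171/29
  seg 2: a=3 b=5/29 c=-369/29 d=190/29
  seg 3: a=-3 b=-163/29 c=201/29 d=-67/29
S(3/2) = -191/29

Δ: Δ0=-2, Δ1=7, Δ2=-6, Δ3=-1
row 1: diag=8, rhs=54; c'=1/8, d'=27/4
row 2: denom=4−1·1/8=31/8; d'=(-78−1·27/4)/(31/8)=-678/31
row 3: denom=4−1·8/31=116/31; d'=(30−1·-678/31)/(116/31)=402/29
back: M3=402/29
back: M2=-678/31−8/31·402/29=-738/29
back: M1=27/4−1/8·-738/29=288/29
M: M0=0, M1=288/29, M2=-738/29, M3=402/29, M4=0
seg 0: a=2, c=M0/2=0, d=(M1−M0)/(6·3)=16/29, b=Δ0−h0·(2M0+M1)/6=-202/29
seg 1: a=-4, c=M1/2=144/29, d=(M2−M1)/(6·1)=-171/29, b=Δ1−h1·(2M1+M2)/6=230/29
seg 2: a=3, c=M2/2=-369/29, d=(M3−M2)/(6·1)=190/29, b=Δ2−h2·(2M2+M3)/6=5/29
seg 3: a=-3, c=M3/2=201/29, d=(M4−M3)/(6·1)=-67/29, b=Δ3−h3·(2M3+M4)/6=-163/29
t_q=3/2 → seg 0, τ=3/2; S=2+-202/29·τ+0·τ²+16/29·τ³=-191/29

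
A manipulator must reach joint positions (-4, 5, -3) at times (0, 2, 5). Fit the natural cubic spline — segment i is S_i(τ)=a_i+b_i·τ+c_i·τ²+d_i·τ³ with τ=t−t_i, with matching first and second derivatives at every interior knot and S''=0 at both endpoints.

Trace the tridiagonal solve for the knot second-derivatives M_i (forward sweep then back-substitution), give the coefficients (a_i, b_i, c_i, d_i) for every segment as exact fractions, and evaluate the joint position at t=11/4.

  seg 0: a=-4 b=89/15 c=0 d=-43/120
  seg 1: a=5 b=49/30 c=-43/20 d=43/180
S(11/4) = 6549/1280

Δ: Δ0=9/2, Δ1=-8/3
row 1: diag=10, rhs=-43; c'=3/10, d'=-43/10
back: M1=-43/10
M: M0=0, M1=-43/10, M2=0
seg 0: a=-4, c=M0/2=0, d=(M1−M0)/(6·2)=-43/120, b=Δ0−h0·(2M0+M1)/6=89/15
seg 1: a=5, c=M1/2=-43/20, d=(M2−M1)/(6·3)=43/180, b=Δ1−h1·(2M1+M2)/6=49/30
t_q=11/4 → seg 1, τ=3/4; S=5+49/30·τ+-43/20·τ²+43/180·τ³=6549/1280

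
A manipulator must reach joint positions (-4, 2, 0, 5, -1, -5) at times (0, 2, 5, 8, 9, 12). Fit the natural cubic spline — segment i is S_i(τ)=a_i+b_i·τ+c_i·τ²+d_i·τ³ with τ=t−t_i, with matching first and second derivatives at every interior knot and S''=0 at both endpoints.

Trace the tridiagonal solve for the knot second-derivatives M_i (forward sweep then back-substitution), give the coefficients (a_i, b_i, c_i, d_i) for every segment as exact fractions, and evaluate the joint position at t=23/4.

Δ: Δ0=3, Δ1=-2/3, Δ2=5/3, Δ3=-6, Δ4=-4/3
row 1: diag=10, rhs=-22; c'=3/10, d'=-11/5
row 2: denom=12−3·3/10=111/10; d'=(14−3·-11/5)/(111/10)=206/111
row 3: denom=8−3·10/37=266/37; d'=(-46−3·206/111)/(266/37)=-954/133
row 4: denom=8−1·37/266=2091/266; d'=(28−1·-954/133)/(2091/266)=9356/2091
back: M4=9356/2091
back: M3=-954/133−37/266·9356/2091=-16300/2091
back: M2=206/111−10/37·-16300/2091=2762/697
back: M1=-11/5−3/10·2762/697=-2362/697
M: M0=0, M1=-2362/697, M2=2762/697, M3=-16300/2091, M4=9356/2091, M5=0
seg 0: a=-4, c=M0/2=0, d=(M1−M0)/(6·2)=-1181/4182, b=Δ0−h0·(2M0+M1)/6=8635/2091
seg 1: a=2, c=M1/2=-1181/697, d=(M2−M1)/(6·3)=854/2091, b=Δ1−h1·(2M1+M2)/6=1549/2091
seg 2: a=0, c=M2/2=1381/697, d=(M3−M2)/(6·3)=-12293/18819, b=Δ2−h2·(2M2+M3)/6=197/123
seg 3: a=5, c=M3/2=-8150/2091, d=(M4−M3)/(6·1)=4276/2091, b=Δ3−h3·(2M3+M4)/6=-8672/2091
seg 4: a=-1, c=M4/2=4678/2091, d=(M5−M4)/(6·3)=-4678/18819, b=Δ4−h4·(2M4+M5)/6=-4048/697
t_q=23/4 → seg 2, τ=3/4; S=0+197/123·τ+1381/697·τ²+-12293/18819·τ³=91007/44608

  seg 0: a=-4 b=8635/2091 c=0 d=-1181/4182
  seg 1: a=2 b=1549/2091 c=-1181/697 d=854/2091
  seg 2: a=0 b=197/123 c=1381/697 d=-12293/18819
  seg 3: a=5 b=-8672/2091 c=-8150/2091 d=4276/2091
  seg 4: a=-1 b=-4048/697 c=4678/2091 d=-4678/18819
S(23/4) = 91007/44608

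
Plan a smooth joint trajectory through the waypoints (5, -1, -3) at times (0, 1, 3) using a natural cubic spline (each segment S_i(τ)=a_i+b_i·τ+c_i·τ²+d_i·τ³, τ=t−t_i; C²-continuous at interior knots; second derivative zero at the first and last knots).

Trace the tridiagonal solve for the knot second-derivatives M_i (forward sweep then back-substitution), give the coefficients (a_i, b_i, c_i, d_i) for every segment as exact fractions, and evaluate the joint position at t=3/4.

Δ: Δ0=-6, Δ1=-1
row 1: diag=6, rhs=30; c'=1/3, d'=5
back: M1=5
M: M0=0, M1=5, M2=0
seg 0: a=5, c=M0/2=0, d=(M1−M0)/(6·1)=5/6, b=Δ0−h0·(2M0+M1)/6=-41/6
seg 1: a=-1, c=M1/2=5/2, d=(M2−M1)/(6·2)=-5/12, b=Δ1−h1·(2M1+M2)/6=-13/3
t_q=3/4 → seg 0, τ=3/4; S=5+-41/6·τ+0·τ²+5/6·τ³=29/128

  seg 0: a=5 b=-41/6 c=0 d=5/6
  seg 1: a=-1 b=-13/3 c=5/2 d=-5/12
S(3/4) = 29/128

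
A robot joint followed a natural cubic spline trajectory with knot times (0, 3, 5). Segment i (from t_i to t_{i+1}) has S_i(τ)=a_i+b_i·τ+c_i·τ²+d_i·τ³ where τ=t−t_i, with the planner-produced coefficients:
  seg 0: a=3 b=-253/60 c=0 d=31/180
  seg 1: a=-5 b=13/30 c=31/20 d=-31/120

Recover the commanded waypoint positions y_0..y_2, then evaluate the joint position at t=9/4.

y_0 = S_0(0) = a_0 = 3
y_1 = S_1(0) = a_1 = -5
y_2 = S_1(2) = 0
t_q=9/4 is in segment 0 (τ=9/4); S_0(τ)=-5793/1280

y_0=3 y_1=-5 y_2=0
S(9/4) = -5793/1280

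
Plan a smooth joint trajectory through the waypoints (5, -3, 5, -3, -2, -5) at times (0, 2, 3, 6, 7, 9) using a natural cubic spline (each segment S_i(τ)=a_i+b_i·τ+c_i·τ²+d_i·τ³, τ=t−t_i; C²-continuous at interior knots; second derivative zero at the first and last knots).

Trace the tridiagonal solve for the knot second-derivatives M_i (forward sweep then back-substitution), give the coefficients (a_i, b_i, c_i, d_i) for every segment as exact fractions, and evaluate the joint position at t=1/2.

Δ: Δ0=-4, Δ1=8, Δ2=-8/3, Δ3=1, Δ4=-3/2
row 1: diag=6, rhs=72; c'=1/6, d'=12
row 2: denom=8−1·1/6=47/6; d'=(-64−1·12)/(47/6)=-456/47
row 3: denom=8−3·18/47=322/47; d'=(22−3·-456/47)/(322/47)=1201/161
row 4: denom=6−1·47/322=1885/322; d'=(-15−1·1201/161)/(1885/322)=-7232/1885
back: M4=-7232/1885
back: M3=1201/161−47/322·-7232/1885=15117/1885
back: M2=-456/47−18/47·15117/1885=-24078/1885
back: M1=12−1/6·-24078/1885=26633/1885
M: M0=0, M1=26633/1885, M2=-24078/1885, M3=15117/1885, M4=-7232/1885, M5=0
seg 0: a=5, c=M0/2=0, d=(M1−M0)/(6·2)=26633/22620, b=Δ0−h0·(2M0+M1)/6=-49253/5655
seg 1: a=-3, c=M1/2=26633/3770, d=(M2−M1)/(6·1)=-50711/11310, b=Δ1−h1·(2M1+M2)/6=30646/5655
seg 2: a=5, c=M2/2=-12039/1885, d=(M3−M2)/(6·3)=67/58, b=Δ2−h2·(2M2+M3)/6=68957/11310
seg 3: a=-3, c=M3/2=15117/3770, d=(M4−M3)/(6·1)=-22349/11310, b=Δ3−h3·(2M3+M4)/6=-5846/5655
seg 4: a=-2, c=M4/2=-3616/1885, d=(M5−M4)/(6·2)=1808/5655, b=Δ4−h4·(2M4+M5)/6=11963/11310
t_q=1/2 → seg 0, τ=1/2; S=5+-49253/5655·τ+0·τ²+26633/22620·τ³=9559/12064

  seg 0: a=5 b=-49253/5655 c=0 d=26633/22620
  seg 1: a=-3 b=30646/5655 c=26633/3770 d=-50711/11310
  seg 2: a=5 b=68957/11310 c=-12039/1885 d=67/58
  seg 3: a=-3 b=-5846/5655 c=15117/3770 d=-22349/11310
  seg 4: a=-2 b=11963/11310 c=-3616/1885 d=1808/5655
S(1/2) = 9559/12064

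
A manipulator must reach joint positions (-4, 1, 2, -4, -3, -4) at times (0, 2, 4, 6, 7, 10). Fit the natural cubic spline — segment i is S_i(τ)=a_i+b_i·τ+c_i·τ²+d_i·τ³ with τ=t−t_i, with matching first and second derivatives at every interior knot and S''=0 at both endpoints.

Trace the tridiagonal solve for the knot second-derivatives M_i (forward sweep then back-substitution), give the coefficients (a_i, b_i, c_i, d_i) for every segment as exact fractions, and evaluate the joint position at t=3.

  seg 0: a=-4 b=5146/1923 c=0 d=-677/15384
  seg 1: a=1 b=8261/3846 c=-677/2564 d=-4307/15384
  seg 2: a=2 b=-4361/1923 c=-1246/641 d=1517/1923
  seg 3: a=-4 b=-1109/1923 c=1788/641 d=-2332/1923
  seg 4: a=-3 b=2623/1923 c=-544/641 d=544/5769
S(3) = 13353/5128

Δ: Δ0=5/2, Δ1=1/2, Δ2=-3, Δ3=1, Δ4=-1/3
row 1: diag=8, rhs=-12; c'=1/4, d'=-3/2
row 2: denom=8−2·1/4=15/2; d'=(-21−2·-3/2)/(15/2)=-12/5
row 3: denom=6−2·4/15=82/15; d'=(24−2·-12/5)/(82/15)=216/41
row 4: denom=8−1·15/82=641/82; d'=(-8−1·216/41)/(641/82)=-1088/641
back: M4=-1088/641
back: M3=216/41−15/82·-1088/641=3576/641
back: M2=-12/5−4/15·3576/641=-2492/641
back: M1=-3/2−1/4·-2492/641=-677/1282
M: M0=0, M1=-677/1282, M2=-2492/641, M3=3576/641, M4=-1088/641, M5=0
seg 0: a=-4, c=M0/2=0, d=(M1−M0)/(6·2)=-677/15384, b=Δ0−h0·(2M0+M1)/6=5146/1923
seg 1: a=1, c=M1/2=-677/2564, d=(M2−M1)/(6·2)=-4307/15384, b=Δ1−h1·(2M1+M2)/6=8261/3846
seg 2: a=2, c=M2/2=-1246/641, d=(M3−M2)/(6·2)=1517/1923, b=Δ2−h2·(2M2+M3)/6=-4361/1923
seg 3: a=-4, c=M3/2=1788/641, d=(M4−M3)/(6·1)=-2332/1923, b=Δ3−h3·(2M3+M4)/6=-1109/1923
seg 4: a=-3, c=M4/2=-544/641, d=(M5−M4)/(6·3)=544/5769, b=Δ4−h4·(2M4+M5)/6=2623/1923
t_q=3 → seg 1, τ=1; S=1+8261/3846·τ+-677/2564·τ²+-4307/15384·τ³=13353/5128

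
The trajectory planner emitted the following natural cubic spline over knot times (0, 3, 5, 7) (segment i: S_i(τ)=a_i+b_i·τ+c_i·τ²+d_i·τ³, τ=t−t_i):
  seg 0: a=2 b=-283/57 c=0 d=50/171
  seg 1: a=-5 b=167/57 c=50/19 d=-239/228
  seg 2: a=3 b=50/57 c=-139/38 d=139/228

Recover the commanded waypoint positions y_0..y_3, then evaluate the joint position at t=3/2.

y_0=2 y_1=-5 y_2=3 y_3=-5
S(3/2) = -339/76

y_0 = S_0(0) = a_0 = 2
y_1 = S_1(0) = a_1 = -5
y_2 = S_2(0) = a_2 = 3
y_3 = S_2(2) = -5
t_q=3/2 is in segment 0 (τ=3/2); S_0(τ)=-339/76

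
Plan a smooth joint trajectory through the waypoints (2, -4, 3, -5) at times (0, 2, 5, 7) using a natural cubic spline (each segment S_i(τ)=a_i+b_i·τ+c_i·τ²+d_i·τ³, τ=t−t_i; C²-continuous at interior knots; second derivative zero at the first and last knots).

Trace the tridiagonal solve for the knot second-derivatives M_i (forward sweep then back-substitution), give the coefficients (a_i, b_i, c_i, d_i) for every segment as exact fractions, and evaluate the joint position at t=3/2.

Δ: Δ0=-3, Δ1=7/3, Δ2=-4
row 1: diag=10, rhs=32; c'=3/10, d'=16/5
row 2: denom=10−3·3/10=91/10; d'=(-38−3·16/5)/(91/10)=-68/13
back: M2=-68/13
back: M1=16/5−3/10·-68/13=62/13
M: M0=0, M1=62/13, M2=-68/13, M3=0
seg 0: a=2, c=M0/2=0, d=(M1−M0)/(6·2)=31/78, b=Δ0−h0·(2M0+M1)/6=-179/39
seg 1: a=-4, c=M1/2=31/13, d=(M2−M1)/(6·3)=-5/9, b=Δ1−h1·(2M1+M2)/6=7/39
seg 2: a=3, c=M2/2=-34/13, d=(M3−M2)/(6·2)=17/39, b=Δ2−h2·(2M2+M3)/6=-20/39
t_q=3/2 → seg 0, τ=3/2; S=2+-179/39·τ+0·τ²+31/78·τ³=-737/208

  seg 0: a=2 b=-179/39 c=0 d=31/78
  seg 1: a=-4 b=7/39 c=31/13 d=-5/9
  seg 2: a=3 b=-20/39 c=-34/13 d=17/39
S(3/2) = -737/208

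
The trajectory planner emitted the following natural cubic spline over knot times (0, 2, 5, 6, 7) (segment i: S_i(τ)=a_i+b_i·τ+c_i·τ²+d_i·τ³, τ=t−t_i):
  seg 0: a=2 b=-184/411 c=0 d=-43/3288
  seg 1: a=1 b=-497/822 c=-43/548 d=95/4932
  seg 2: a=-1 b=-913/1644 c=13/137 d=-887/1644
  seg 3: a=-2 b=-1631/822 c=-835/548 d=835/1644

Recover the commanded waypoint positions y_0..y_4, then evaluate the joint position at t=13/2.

y_0=2 y_1=1 y_2=-1 y_3=-2 y_4=-5
S(13/2) = -14509/4384

y_0 = S_0(0) = a_0 = 2
y_1 = S_1(0) = a_1 = 1
y_2 = S_2(0) = a_2 = -1
y_3 = S_3(0) = a_3 = -2
y_4 = S_3(1) = -5
t_q=13/2 is in segment 3 (τ=1/2); S_3(τ)=-14509/4384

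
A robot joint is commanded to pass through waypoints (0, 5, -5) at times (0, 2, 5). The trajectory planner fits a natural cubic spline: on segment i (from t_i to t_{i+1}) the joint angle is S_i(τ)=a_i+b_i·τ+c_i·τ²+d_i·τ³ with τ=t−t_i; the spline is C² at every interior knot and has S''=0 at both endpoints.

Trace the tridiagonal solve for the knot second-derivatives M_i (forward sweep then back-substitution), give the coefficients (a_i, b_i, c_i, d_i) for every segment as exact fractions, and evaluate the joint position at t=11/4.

  seg 0: a=0 b=11/3 c=0 d=-7/24
  seg 1: a=5 b=1/6 c=-7/4 d=7/36
S(11/4) = 1081/256

Δ: Δ0=5/2, Δ1=-10/3
row 1: diag=10, rhs=-35; c'=3/10, d'=-7/2
back: M1=-7/2
M: M0=0, M1=-7/2, M2=0
seg 0: a=0, c=M0/2=0, d=(M1−M0)/(6·2)=-7/24, b=Δ0−h0·(2M0+M1)/6=11/3
seg 1: a=5, c=M1/2=-7/4, d=(M2−M1)/(6·3)=7/36, b=Δ1−h1·(2M1+M2)/6=1/6
t_q=11/4 → seg 1, τ=3/4; S=5+1/6·τ+-7/4·τ²+7/36·τ³=1081/256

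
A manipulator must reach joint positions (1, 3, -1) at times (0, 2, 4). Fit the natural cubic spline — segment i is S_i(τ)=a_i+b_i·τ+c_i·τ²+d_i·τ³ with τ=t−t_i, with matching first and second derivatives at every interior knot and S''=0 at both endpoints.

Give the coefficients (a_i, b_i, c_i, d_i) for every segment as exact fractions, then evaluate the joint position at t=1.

Δ: Δ0=1, Δ1=-2
row 1: diag=8, rhs=-18; c'=1/4, d'=-9/4
back: M1=-9/4
M: M0=0, M1=-9/4, M2=0
seg 0: a=1, c=M0/2=0, d=(M1−M0)/(6·2)=-3/16, b=Δ0−h0·(2M0+M1)/6=7/4
seg 1: a=3, c=M1/2=-9/8, d=(M2−M1)/(6·2)=3/16, b=Δ1−h1·(2M1+M2)/6=-1/2
t_q=1 → seg 0, τ=1; S=1+7/4·τ+0·τ²+-3/16·τ³=41/16

  seg 0: a=1 b=7/4 c=0 d=-3/16
  seg 1: a=3 b=-1/2 c=-9/8 d=3/16
S(1) = 41/16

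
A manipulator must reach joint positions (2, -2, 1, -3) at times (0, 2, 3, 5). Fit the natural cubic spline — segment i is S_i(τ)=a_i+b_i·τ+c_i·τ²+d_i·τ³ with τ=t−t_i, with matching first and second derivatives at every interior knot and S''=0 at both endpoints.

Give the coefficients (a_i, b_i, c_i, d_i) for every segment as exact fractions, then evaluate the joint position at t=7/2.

Δ: Δ0=-2, Δ1=3, Δ2=-2
row 1: diag=6, rhs=30; c'=1/6, d'=5
row 2: denom=6−1·1/6=35/6; d'=(-30−1·5)/(35/6)=-6
back: M2=-6
back: M1=5−1/6·-6=6
M: M0=0, M1=6, M2=-6, M3=0
seg 0: a=2, c=M0/2=0, d=(M1−M0)/(6·2)=1/2, b=Δ0−h0·(2M0+M1)/6=-4
seg 1: a=-2, c=M1/2=3, d=(M2−M1)/(6·1)=-2, b=Δ1−h1·(2M1+M2)/6=2
seg 2: a=1, c=M2/2=-3, d=(M3−M2)/(6·2)=1/2, b=Δ2−h2·(2M2+M3)/6=2
t_q=7/2 → seg 2, τ=1/2; S=1+2·τ+-3·τ²+1/2·τ³=21/16

  seg 0: a=2 b=-4 c=0 d=1/2
  seg 1: a=-2 b=2 c=3 d=-2
  seg 2: a=1 b=2 c=-3 d=1/2
S(7/2) = 21/16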